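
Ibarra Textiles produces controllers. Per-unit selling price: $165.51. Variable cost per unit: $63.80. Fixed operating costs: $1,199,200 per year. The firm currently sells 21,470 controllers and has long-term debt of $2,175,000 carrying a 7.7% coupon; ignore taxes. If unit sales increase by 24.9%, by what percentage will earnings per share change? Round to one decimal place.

Total contribution margin = 21,470 × $101.71 = $2,183,713.70.
EBIT = $2,183,713.70 − $1,199,200 = $984,513.70.
Interest = $167,475.00, so EBIT − I = $817,038.70.
Degree of combined leverage = contribution ÷ (EBIT − I) = $2,183,713.70 ÷ $817,038.70 = 2.6727.
%ΔEPS = DCL × %ΔSales = 2.6727 × +24.9% = +66.6%.

+66.6%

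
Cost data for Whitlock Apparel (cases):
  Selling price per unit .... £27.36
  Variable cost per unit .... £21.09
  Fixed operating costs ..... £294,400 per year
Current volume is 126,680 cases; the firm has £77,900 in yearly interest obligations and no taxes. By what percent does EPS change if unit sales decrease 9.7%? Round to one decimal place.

-18.3%

Total contribution margin = 126,680 × £6.27 = £794,283.60.
EBIT = £794,283.60 − £294,400 = £499,883.60.
Interest = £77,900.00, so EBIT − I = £421,983.60.
Degree of combined leverage = contribution ÷ (EBIT − I) = £794,283.60 ÷ £421,983.60 = 1.8823.
EPS therefore changes by 1.8823 × (-9.7%) = -18.3%.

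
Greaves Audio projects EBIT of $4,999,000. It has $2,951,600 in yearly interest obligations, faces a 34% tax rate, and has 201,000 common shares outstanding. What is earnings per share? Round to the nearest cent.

$6.72

Interest = $2,951,600.00, so EBT = $4,999,000 − $2,951,600.00 = $2,047,400.00.
After tax at 34%: net income = $2,047,400.00 × 0.66 = $1,351,284.00.
Per share: $1,351,284.00 / 201,000 shares = $6.72.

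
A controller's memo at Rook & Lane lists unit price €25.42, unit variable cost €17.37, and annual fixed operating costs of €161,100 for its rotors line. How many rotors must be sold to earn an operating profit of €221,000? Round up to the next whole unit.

47,466 rotors

Unit CM = price − variable cost = €25.42 − €17.37 = €8.05.
Units = (FC + target) / CM = (€161,100 + €221,000) / €8.05 = 47,465.84, so 47,466 rotors.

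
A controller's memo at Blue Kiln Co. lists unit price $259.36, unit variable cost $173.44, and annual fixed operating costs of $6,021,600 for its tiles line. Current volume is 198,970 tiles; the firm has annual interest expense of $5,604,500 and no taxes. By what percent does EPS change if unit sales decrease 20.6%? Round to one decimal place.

-64.4%

Total contribution margin = 198,970 × $85.92 = $17,095,502.40.
Operating income = contribution − fixed costs = $17,095,502.40 − $6,021,600 = $11,073,902.40.
After interest of $5,604,500.00, pre-tax earnings = $5,469,402.40.
Degree of combined leverage = contribution ÷ (EBIT − I) = $17,095,502.40 ÷ $5,469,402.40 = 3.1257.
%ΔEPS = DCL × %ΔSales = 3.1257 × -20.6% = -64.4%.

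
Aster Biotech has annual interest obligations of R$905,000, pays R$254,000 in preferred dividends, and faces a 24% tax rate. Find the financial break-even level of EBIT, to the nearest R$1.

Preferred dividends are paid after tax, so their pre-tax equivalent is R$254,000 ÷ (1 − 0.24) = R$334,210.53.
Financial break-even EBIT = interest + D_p ÷ (1 − t) = R$905,000 + R$334,210.53 = R$1,239,210.53.

R$1,239,211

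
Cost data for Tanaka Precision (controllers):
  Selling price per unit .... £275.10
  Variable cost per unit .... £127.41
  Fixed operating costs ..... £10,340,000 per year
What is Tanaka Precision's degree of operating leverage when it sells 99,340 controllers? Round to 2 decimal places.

3.39

At 99,340 units, contribution = 99,340 × £147.69 = £14,671,524.60.
Operating income = contribution − fixed costs = £14,671,524.60 − £10,340,000 = £4,331,524.60.
So DOL = total CM / EBIT = £14,671,524.60 / £4,331,524.60 = 3.3872.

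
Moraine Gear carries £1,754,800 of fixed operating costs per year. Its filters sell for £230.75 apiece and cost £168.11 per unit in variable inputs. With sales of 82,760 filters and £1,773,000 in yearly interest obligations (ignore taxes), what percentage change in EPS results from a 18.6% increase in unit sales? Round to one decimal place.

Contribution at this volume is 82,760 × £62.64 = £5,184,086.40.
Operating income = contribution − fixed costs = £5,184,086.40 − £1,754,800 = £3,429,286.40.
After interest of £1,773,000.00, pre-tax earnings = £1,656,286.40.
DCL = total CM / (EBIT − I) = £5,184,086.40 / £1,656,286.40 = 3.1299.
EPS therefore changes by 3.1299 × (+18.6%) = +58.2%.

+58.2%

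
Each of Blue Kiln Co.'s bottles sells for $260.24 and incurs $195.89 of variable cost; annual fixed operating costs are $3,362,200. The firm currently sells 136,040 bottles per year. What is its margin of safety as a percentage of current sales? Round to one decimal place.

Contribution margin per unit = $260.24 − $195.89 = $64.35. Break-even units = $3,362,200 ÷ $64.35 = 52,248.64; break-even revenue = 52,248.64 × $260.24 = $13,597,186.14.
Actual sales revenue = 136,040 × $260.24 = $35,403,049.60.
Margin of safety = ($35,403,049.60 − $13,597,186.14) ÷ $35,403,049.60 = 61.6%.

61.6%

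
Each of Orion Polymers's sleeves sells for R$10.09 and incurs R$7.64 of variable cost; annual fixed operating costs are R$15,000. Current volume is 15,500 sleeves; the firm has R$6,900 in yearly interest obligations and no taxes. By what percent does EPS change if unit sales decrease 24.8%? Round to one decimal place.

-58.6%

Contribution at this volume is 15,500 × R$2.45 = R$37,975.00.
EBIT = R$37,975.00 − R$15,000 = R$22,975.00.
After interest of R$6,900.00, pre-tax earnings = R$16,075.00.
Degree of combined leverage = contribution ÷ (EBIT − I) = R$37,975.00 ÷ R$16,075.00 = 2.3624.
EPS therefore changes by 2.3624 × (-24.8%) = -58.6%.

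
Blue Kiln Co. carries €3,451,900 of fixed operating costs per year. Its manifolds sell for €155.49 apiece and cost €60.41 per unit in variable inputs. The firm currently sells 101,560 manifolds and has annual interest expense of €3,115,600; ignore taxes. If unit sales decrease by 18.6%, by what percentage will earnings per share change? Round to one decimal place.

At 101,560 units, contribution = 101,560 × €95.08 = €9,656,324.80.
EBIT = €9,656,324.80 − €3,451,900 = €6,204,424.80.
After interest of €3,115,600.00, pre-tax earnings = €3,088,824.80.
DCL = total CM / (EBIT − I) = €9,656,324.80 / €3,088,824.80 = 3.1262.
%ΔEPS = DCL × %ΔSales = 3.1262 × -18.6% = -58.1%.

-58.1%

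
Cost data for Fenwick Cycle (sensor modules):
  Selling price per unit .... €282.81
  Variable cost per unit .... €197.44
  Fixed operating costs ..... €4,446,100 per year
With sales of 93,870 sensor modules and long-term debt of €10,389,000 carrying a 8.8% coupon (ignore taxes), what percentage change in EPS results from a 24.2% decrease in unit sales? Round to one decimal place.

Total contribution margin = 93,870 × €85.37 = €8,013,681.90.
EBIT = €8,013,681.90 − €4,446,100 = €3,567,581.90.
Interest = €914,232.00, so EBIT − I = €2,653,349.90.
Degree of combined leverage = contribution ÷ (EBIT − I) = €8,013,681.90 ÷ €2,653,349.90 = 3.0202.
%ΔEPS = DCL × %ΔSales = 3.0202 × -24.2% = -73.1%.

-73.1%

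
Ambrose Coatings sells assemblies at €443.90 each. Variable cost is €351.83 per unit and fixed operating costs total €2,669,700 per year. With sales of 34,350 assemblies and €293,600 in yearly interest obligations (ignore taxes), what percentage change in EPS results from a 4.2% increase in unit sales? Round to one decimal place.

+66.6%

At 34,350 units, contribution = 34,350 × €92.07 = €3,162,604.50.
Operating income = contribution − fixed costs = €3,162,604.50 − €2,669,700 = €492,904.50.
After interest of €293,600.00, pre-tax earnings = €199,304.50.
DCL = total CM / (EBIT − I) = €3,162,604.50 / €199,304.50 = 15.8682.
EPS therefore changes by 15.8682 × (+4.2%) = +66.6%.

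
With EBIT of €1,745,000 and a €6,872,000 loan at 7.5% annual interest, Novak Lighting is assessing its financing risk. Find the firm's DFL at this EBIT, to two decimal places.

1.42

Annual interest charges come to €515,400.00.
DFL = EBIT ÷ (EBIT − I) = €1,745,000 ÷ (€1,745,000 − €515,400.00) = €1,745,000 ÷ €1,229,600.00 = 1.4192.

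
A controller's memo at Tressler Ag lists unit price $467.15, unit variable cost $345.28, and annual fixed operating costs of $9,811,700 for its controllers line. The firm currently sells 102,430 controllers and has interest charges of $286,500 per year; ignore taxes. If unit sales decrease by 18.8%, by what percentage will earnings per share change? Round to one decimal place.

Total contribution margin = 102,430 × $121.87 = $12,483,144.10.
EBIT = $12,483,144.10 − $9,811,700 = $2,671,444.10.
After interest of $286,500.00, pre-tax earnings = $2,384,944.10.
Degree of combined leverage = contribution ÷ (EBIT − I) = $12,483,144.10 ÷ $2,384,944.10 = 5.2341.
EPS therefore changes by 5.2341 × (-18.8%) = -98.4%.

-98.4%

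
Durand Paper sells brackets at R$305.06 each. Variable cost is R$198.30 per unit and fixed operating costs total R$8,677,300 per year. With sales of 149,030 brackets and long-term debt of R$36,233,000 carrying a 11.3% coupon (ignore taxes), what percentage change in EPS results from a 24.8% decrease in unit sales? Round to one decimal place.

-125.7%

Total contribution margin = 149,030 × R$106.76 = R$15,910,442.80.
EBIT = R$15,910,442.80 − R$8,677,300 = R$7,233,142.80.
Interest = R$4,094,329.00, so EBIT − I = R$3,138,813.80.
Degree of combined leverage = contribution ÷ (EBIT − I) = R$15,910,442.80 ÷ R$3,138,813.80 = 5.0689.
EPS therefore changes by 5.0689 × (-24.8%) = -125.7%.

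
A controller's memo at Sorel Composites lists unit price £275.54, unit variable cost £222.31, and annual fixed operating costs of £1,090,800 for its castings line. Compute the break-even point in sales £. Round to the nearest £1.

£5,646,422

Contribution margin per unit = £275.54 − £222.31 = £53.23, a CM ratio of £53.23 ÷ £275.54 = 0.1932.
Break-even sales = FC ÷ CM ratio = £1,090,800 × £275.54 / £53.23 = £5,646,422.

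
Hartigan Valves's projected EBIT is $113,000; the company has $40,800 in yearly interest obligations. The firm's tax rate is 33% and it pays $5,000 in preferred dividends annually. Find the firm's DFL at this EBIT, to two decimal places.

1.75

Interest = $40,800.00.
Pre-tax preferred-dividend burden = $5,000 ÷ (1 − 0.33) = $7,462.69.
DFL = EBIT ÷ [EBIT − I − D_p/(1−t)] = $113,000 ÷ [$113,000 − $40,800.00 − $7,462.69] = $113,000 ÷ $64,737.31 = 1.7455.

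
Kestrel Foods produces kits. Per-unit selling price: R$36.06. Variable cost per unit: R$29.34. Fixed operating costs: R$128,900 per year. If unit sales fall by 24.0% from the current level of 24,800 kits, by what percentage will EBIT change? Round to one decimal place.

-105.9%

Contribution at this volume is 24,800 × R$6.72 = R$166,656.00.
Subtracting fixed costs: EBIT = R$166,656.00 − R$128,900 = R$37,756.00.
Degree of operating leverage = R$166,656.00 / R$37,756.00 = 4.4140.
So EBIT moves 4.4140 × (-24.0%) = -105.9%.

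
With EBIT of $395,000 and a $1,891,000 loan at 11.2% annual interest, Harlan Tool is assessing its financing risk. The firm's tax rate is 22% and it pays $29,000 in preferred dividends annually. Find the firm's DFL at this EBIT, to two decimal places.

2.70

Interest = $211,792.00.
Pre-tax preferred-dividend burden = $29,000 ÷ (1 − 0.22) = $37,179.49.
DFL = EBIT ÷ [EBIT − I − D_p/(1−t)] = $395,000 ÷ [$395,000 − $211,792.00 − $37,179.49] = $395,000 ÷ $146,028.51 = 2.7050.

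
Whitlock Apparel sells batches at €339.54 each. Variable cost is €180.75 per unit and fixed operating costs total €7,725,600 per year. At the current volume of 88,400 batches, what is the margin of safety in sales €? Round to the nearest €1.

€13,495,717

Contribution margin per unit = €339.54 − €180.75 = €158.79. Break-even units = €7,725,600 ÷ €158.79 = 48,652.94; break-even revenue = 48,652.94 × €339.54 = €16,519,618.52.
Current sales = 88,400 × €339.54 = €30,015,336.00.
Margin of safety = €30,015,336.00 − €16,519,618.52 = €13,495,717.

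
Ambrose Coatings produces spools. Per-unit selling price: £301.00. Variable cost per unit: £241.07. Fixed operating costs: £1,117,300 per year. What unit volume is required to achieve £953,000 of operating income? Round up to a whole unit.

Unit CM = price − variable cost = £301.00 − £241.07 = £59.93.
Units = (FC + target) / CM = (£1,117,300 + £953,000) / £59.93 = 34,545.30, so 34,546 spools.

34,546 spools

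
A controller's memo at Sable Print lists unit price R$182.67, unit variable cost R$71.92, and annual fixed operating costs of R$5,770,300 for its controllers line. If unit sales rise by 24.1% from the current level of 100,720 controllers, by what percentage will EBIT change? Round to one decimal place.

At 100,720 units, contribution = 100,720 × R$110.75 = R$11,154,740.00.
EBIT = R$11,154,740.00 − R$5,770,300 = R$5,384,440.00.
Degree of operating leverage = R$11,154,740.00 / R$5,384,440.00 = 2.0717.
So EBIT moves 2.0717 × (+24.1%) = +49.9%.

+49.9%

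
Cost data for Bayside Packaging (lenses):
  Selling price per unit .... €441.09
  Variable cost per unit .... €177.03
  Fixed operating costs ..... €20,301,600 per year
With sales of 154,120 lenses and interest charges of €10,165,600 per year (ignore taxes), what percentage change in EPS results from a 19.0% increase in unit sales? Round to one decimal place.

Total contribution margin = 154,120 × €264.06 = €40,696,927.20.
EBIT = €40,696,927.20 − €20,301,600 = €20,395,327.20.
After interest of €10,165,600.00, pre-tax earnings = €10,229,727.20.
DCL = total CM / (EBIT − I) = €40,696,927.20 / €10,229,727.20 = 3.9783.
%ΔEPS = DCL × %ΔSales = 3.9783 × +19.0% = +75.6%.

+75.6%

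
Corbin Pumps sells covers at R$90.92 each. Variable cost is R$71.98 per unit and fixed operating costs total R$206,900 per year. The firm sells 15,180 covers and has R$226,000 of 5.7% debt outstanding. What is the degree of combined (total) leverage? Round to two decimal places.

Total contribution margin = 15,180 × R$18.94 = R$287,509.20.
Operating income = contribution − fixed costs = R$287,509.20 − R$206,900 = R$80,609.20. Interest = R$12,882.00, so EBIT − I = R$67,727.20.
Degree of total leverage = total CM / (EBIT − interest) = R$287,509.20 / R$67,727.20 = 4.2451.

4.25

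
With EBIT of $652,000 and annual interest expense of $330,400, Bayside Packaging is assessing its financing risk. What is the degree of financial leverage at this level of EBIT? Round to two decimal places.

2.03

Annual interest charges come to $330,400.00.
Degree of financial leverage = EBIT / (EBIT − interest) = $652,000 / $321,600.00 = 2.0274.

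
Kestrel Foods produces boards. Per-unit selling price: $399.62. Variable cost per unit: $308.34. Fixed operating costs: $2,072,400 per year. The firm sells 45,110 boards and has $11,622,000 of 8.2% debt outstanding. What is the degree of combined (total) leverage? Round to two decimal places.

Total contribution margin = 45,110 × $91.28 = $4,117,640.80.
Subtracting fixed costs: EBIT = $4,117,640.80 − $2,072,400 = $2,045,240.80. Interest = $953,004.00.
DOL = $4,117,640.80 ÷ $2,045,240.80 = 2.0133; DFL = $2,045,240.80 ÷ $1,092,236.80 = 1.8725.
Combined leverage = 2.0133 × 1.8725 = 3.7699.

3.77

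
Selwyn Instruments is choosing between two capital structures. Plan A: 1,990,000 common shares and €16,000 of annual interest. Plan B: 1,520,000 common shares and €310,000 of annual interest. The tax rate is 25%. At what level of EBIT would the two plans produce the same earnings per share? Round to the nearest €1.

€1,260,809

At indifference, (EBIT − 16,000)(1 − t)/1,990,000 = (EBIT − 310,000)(1 − t)/1,520,000.
The (1 − t) factor cancels: (EBIT − 16,000) × 1,520,000 = (EBIT − 310,000) × 1,990,000.
EBIT × (1,990,000 − 1,520,000) = 310,000 × 1,990,000 − 16,000 × 1,520,000 = 592,580,000,000, so EBIT = 592,580,000,000 ÷ 470,000 = 1,260,808.51.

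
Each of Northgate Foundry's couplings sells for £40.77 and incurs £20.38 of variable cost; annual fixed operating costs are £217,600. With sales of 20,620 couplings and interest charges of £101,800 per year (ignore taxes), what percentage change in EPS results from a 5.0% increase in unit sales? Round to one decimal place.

+20.8%

Contribution at this volume is 20,620 × £20.39 = £420,441.80.
EBIT = £420,441.80 − £217,600 = £202,841.80.
Interest = £101,800.00, so EBIT − I = £101,041.80.
Degree of combined leverage = contribution ÷ (EBIT − I) = £420,441.80 ÷ £101,041.80 = 4.1611.
%ΔEPS = DCL × %ΔSales = 4.1611 × +5.0% = +20.8%.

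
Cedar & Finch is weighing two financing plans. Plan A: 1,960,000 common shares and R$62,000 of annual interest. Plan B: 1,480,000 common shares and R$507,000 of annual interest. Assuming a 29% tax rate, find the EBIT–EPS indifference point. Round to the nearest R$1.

Set EPS_A = EPS_B: (EBIT − R$62,000)(1 − 0.29) ÷ 1,960,000 = (EBIT − R$507,000)(1 − 0.29) ÷ 1,480,000.
The (1 − t) factor cancels: (EBIT − 62,000) × 1,480,000 = (EBIT − 507,000) × 1,960,000.
Solving, EBIT = (507,000·1,960,000 − 62,000·1,480,000) / (1,960,000 − 1,480,000) = 901,960,000,000 / 480,000 = 1,879,083.33.

R$1,879,083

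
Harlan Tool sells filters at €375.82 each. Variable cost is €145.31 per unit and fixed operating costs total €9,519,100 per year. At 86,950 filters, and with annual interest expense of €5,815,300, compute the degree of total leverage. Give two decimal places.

Total contribution margin = 86,950 × €230.51 = €20,042,844.50.
Subtracting fixed costs: EBIT = €20,042,844.50 − €9,519,100 = €10,523,744.50. Interest = €5,815,300.00.
DOL = €20,042,844.50 ÷ €10,523,744.50 = 1.9045; DFL = €10,523,744.50 ÷ €4,708,444.50 = 2.2351.
DCL = DOL × DFL = 1.9045 × 2.2351 = 4.2567.

4.26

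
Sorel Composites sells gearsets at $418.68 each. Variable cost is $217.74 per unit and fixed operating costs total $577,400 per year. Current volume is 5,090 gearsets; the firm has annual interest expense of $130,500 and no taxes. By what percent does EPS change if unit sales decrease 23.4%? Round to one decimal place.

-76.0%

Contribution at this volume is 5,090 × $200.94 = $1,022,784.60.
Subtracting fixed costs: EBIT = $1,022,784.60 − $577,400 = $445,384.60.
Interest = $130,500.00, so EBIT − I = $314,884.60.
DCL = total CM / (EBIT − I) = $1,022,784.60 / $314,884.60 = 3.2481.
EPS therefore changes by 3.2481 × (-23.4%) = -76.0%.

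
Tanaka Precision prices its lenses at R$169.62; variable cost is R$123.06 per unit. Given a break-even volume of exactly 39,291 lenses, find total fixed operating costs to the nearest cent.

Unit CM = price − variable cost = R$169.62 − R$123.06 = R$46.56.
Since BE = FC / CM, FC = 39,291 × R$46.56 = R$1,829,388.96.

R$1,829,388.96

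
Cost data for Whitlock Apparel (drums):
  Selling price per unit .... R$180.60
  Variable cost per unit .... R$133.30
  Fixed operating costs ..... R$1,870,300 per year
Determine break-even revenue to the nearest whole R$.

R$7,141,145

CM per unit = R$180.60 − R$133.30 = R$47.30; CM ratio = R$47.30 / R$180.60 = 0.2619.
Break-even sales = FC ÷ CM ratio = R$1,870,300 × R$180.60 / R$47.30 = R$7,141,145.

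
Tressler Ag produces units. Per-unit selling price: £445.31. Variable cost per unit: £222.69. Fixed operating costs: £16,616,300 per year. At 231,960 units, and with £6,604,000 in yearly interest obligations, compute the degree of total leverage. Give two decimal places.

Contribution at this volume is 231,960 × £222.62 = £51,638,935.20.
Operating income = contribution − fixed costs = £51,638,935.20 − £16,616,300 = £35,022,635.20. Interest = £6,604,000.00.
DOL = £51,638,935.20 ÷ £35,022,635.20 = 1.4744; DFL = £35,022,635.20 ÷ £28,418,635.20 = 1.2324.
Combined leverage = 1.4744 × 1.2324 = 1.8171.

1.82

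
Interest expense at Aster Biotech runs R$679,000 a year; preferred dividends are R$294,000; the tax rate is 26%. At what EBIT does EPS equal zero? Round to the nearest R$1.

Preferred dividends are paid after tax, so their pre-tax equivalent is R$294,000 ÷ (1 − 0.26) = R$397,297.30.
Financial break-even EBIT = interest + D_p ÷ (1 − t) = R$679,000 + R$397,297.30 = R$1,076,297.30.

R$1,076,297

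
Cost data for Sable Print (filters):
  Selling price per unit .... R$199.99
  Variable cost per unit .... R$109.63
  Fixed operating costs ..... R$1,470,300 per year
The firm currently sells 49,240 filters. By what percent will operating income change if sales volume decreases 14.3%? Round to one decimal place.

-21.4%

Total contribution margin = 49,240 × R$90.36 = R$4,449,326.40.
Subtracting fixed costs: EBIT = R$4,449,326.40 − R$1,470,300 = R$2,979,026.40.
So DOL = total CM / EBIT = R$4,449,326.40 / R$2,979,026.40 = 1.4936.
%ΔEBIT = DOL × %ΔSales = 1.4936 × -14.3% = -21.4%.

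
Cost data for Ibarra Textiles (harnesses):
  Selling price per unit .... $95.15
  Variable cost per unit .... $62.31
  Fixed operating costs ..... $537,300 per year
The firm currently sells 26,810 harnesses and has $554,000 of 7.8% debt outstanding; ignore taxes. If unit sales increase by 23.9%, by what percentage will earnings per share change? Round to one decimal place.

+70.2%

At 26,810 units, contribution = 26,810 × $32.84 = $880,440.40.
EBIT = $880,440.40 − $537,300 = $343,140.40.
After interest of $43,212.00, pre-tax earnings = $299,928.40.
Degree of combined leverage = contribution ÷ (EBIT − I) = $880,440.40 ÷ $299,928.40 = 2.9355.
EPS therefore changes by 2.9355 × (+23.9%) = +70.2%.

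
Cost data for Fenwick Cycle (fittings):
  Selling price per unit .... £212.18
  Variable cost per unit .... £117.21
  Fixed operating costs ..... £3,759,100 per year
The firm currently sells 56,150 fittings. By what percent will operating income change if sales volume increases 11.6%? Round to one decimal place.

+39.3%

At 56,150 units, contribution = 56,150 × £94.97 = £5,332,565.50.
Operating income = contribution − fixed costs = £5,332,565.50 − £3,759,100 = £1,573,465.50.
DOL = contribution ÷ EBIT = £5,332,565.50 ÷ £1,573,465.50 = 3.3891.
So EBIT moves 3.3891 × (+11.6%) = +39.3%.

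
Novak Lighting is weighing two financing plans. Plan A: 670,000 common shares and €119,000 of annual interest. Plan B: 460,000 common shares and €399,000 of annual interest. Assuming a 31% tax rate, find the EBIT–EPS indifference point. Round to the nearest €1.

At indifference, (EBIT − 119,000)(1 − t)/670,000 = (EBIT − 399,000)(1 − t)/460,000.
Cancelling (1 − t) and cross-multiplying: 460,000·(EBIT − 119,000) = 670,000·(EBIT − 399,000).
EBIT × (670,000 − 460,000) = 399,000 × 670,000 − 119,000 × 460,000 = 212,590,000,000, so EBIT = 212,590,000,000 ÷ 210,000 = 1,012,333.33.

€1,012,333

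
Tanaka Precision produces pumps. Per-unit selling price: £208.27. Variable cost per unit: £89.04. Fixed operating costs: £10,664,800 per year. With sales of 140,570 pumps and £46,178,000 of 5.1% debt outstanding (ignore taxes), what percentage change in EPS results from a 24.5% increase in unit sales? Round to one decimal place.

At 140,570 units, contribution = 140,570 × £119.23 = £16,760,161.10.
Subtracting fixed costs: EBIT = £16,760,161.10 − £10,664,800 = £6,095,361.10.
Interest = £2,355,078.00, so EBIT − I = £3,740,283.10.
Degree of combined leverage = contribution ÷ (EBIT − I) = £16,760,161.10 ÷ £3,740,283.10 = 4.4810.
EPS therefore changes by 4.4810 × (+24.5%) = +109.8%.

+109.8%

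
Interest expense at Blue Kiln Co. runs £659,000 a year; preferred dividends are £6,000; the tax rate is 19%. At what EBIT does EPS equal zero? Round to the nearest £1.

Grossing the preferred dividend up to pre-tax terms: £6,000 / (1 − 0.19) = £7,407.41.
EPS = 0 when EBIT covers interest plus the pre-tax preferred burden: £659,000 + £7,407.41 = £666,407.41.

£666,407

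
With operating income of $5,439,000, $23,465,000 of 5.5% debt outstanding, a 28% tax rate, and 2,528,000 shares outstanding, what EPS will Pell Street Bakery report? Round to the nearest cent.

$1.18

Pre-tax income = $5,439,000 − $1,290,575.00 = $4,148,425.00.
After tax at 28%: net income = $4,148,425.00 × 0.72 = $2,986,866.00.
EPS = $2,986,866.00 ÷ 2,528,000 = $1.18.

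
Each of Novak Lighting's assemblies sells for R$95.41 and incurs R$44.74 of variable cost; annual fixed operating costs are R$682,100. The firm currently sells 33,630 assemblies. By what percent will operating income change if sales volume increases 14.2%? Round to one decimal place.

+23.7%

Total contribution margin = 33,630 × R$50.67 = R$1,704,032.10.
Subtracting fixed costs: EBIT = R$1,704,032.10 − R$682,100 = R$1,021,932.10.
So DOL = total CM / EBIT = R$1,704,032.10 / R$1,021,932.10 = 1.6675.
So EBIT moves 1.6675 × (+14.2%) = +23.7%.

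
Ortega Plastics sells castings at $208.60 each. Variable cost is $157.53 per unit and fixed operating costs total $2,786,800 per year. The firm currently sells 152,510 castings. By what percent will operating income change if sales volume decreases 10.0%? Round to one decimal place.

At 152,510 units, contribution = 152,510 × $51.07 = $7,788,685.70.
Operating income = contribution − fixed costs = $7,788,685.70 − $2,786,800 = $5,001,885.70.
DOL = contribution ÷ EBIT = $7,788,685.70 ÷ $5,001,885.70 = 1.5571.
So EBIT moves 1.5571 × (-10.0%) = -15.6%.

-15.6%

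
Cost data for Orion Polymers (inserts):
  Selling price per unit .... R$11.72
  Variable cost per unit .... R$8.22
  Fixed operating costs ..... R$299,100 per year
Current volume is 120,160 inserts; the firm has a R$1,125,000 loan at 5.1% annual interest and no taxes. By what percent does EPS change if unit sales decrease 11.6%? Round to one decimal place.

At 120,160 units, contribution = 120,160 × R$3.50 = R$420,560.00.
Subtracting fixed costs: EBIT = R$420,560.00 − R$299,100 = R$121,460.00.
After interest of R$57,375.00, pre-tax earnings = R$64,085.00.
DCL = total CM / (EBIT − I) = R$420,560.00 / R$64,085.00 = 6.5625.
%ΔEPS = DCL × %ΔSales = 6.5625 × -11.6% = -76.1%.

-76.1%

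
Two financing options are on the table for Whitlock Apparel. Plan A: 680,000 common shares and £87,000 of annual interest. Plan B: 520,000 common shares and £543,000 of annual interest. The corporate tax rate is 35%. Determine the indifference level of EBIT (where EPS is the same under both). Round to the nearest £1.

£2,025,000

At indifference, (EBIT − 87,000)(1 − t)/680,000 = (EBIT − 543,000)(1 − t)/520,000.
Cancelling (1 − t) and cross-multiplying: 520,000·(EBIT − 87,000) = 680,000·(EBIT − 543,000).
EBIT × (680,000 − 520,000) = 543,000 × 680,000 − 87,000 × 520,000 = 324,000,000,000, so EBIT = 324,000,000,000 ÷ 160,000 = 2,025,000.00.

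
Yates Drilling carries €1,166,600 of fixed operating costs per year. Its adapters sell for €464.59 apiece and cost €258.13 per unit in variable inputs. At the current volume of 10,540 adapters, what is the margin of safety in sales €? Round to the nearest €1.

€2,271,618

Contribution margin per unit = €464.59 − €258.13 = €206.46. Break-even units = €1,166,600 ÷ €206.46 = 5,650.49; break-even revenue = 5,650.49 × €464.59 = €2,625,160.78.
Actual sales revenue = 10,540 × €464.59 = €4,896,778.60.
Margin of safety = €4,896,778.60 − €2,625,160.78 = €2,271,618.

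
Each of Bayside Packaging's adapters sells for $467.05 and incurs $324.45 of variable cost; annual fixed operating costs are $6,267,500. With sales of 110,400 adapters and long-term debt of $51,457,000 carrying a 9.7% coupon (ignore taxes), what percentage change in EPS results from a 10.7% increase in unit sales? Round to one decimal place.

Total contribution margin = 110,400 × $142.60 = $15,743,040.00.
Operating income = contribution − fixed costs = $15,743,040.00 − $6,267,500 = $9,475,540.00.
Interest = $4,991,329.00, so EBIT − I = $4,484,211.00.
DCL = total CM / (EBIT − I) = $15,743,040.00 / $4,484,211.00 = 3.5108.
EPS therefore changes by 3.5108 × (+10.7%) = +37.6%.

+37.6%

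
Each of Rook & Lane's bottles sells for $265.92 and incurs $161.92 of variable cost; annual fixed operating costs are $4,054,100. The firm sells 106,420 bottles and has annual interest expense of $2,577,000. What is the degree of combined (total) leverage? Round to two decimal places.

2.49

At 106,420 units, contribution = 106,420 × $104.00 = $11,067,680.00.
EBIT = $11,067,680.00 − $4,054,100 = $7,013,580.00. Interest = $2,577,000.00, so EBIT − I = $4,436,580.00.
Degree of total leverage = total CM / (EBIT − interest) = $11,067,680.00 / $4,436,580.00 = 2.4946.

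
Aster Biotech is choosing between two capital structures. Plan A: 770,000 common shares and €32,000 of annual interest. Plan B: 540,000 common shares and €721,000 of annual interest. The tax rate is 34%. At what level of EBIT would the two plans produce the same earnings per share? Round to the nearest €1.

Set EPS_A = EPS_B: (EBIT − €32,000)(1 − 0.34) ÷ 770,000 = (EBIT − €721,000)(1 − 0.34) ÷ 540,000.
The (1 − t) factor cancels: (EBIT − 32,000) × 540,000 = (EBIT − 721,000) × 770,000.
EBIT × (770,000 − 540,000) = 721,000 × 770,000 − 32,000 × 540,000 = 537,890,000,000, so EBIT = 537,890,000,000 ÷ 230,000 = 2,338,652.17.

€2,338,652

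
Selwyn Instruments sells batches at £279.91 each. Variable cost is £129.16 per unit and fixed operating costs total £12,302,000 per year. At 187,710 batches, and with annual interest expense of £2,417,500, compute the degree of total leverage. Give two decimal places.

Contribution at this volume is 187,710 × £150.75 = £28,297,282.50.
Subtracting fixed costs: EBIT = £28,297,282.50 − £12,302,000 = £15,995,282.50. Interest = £2,417,500.00.
DOL = £28,297,282.50 ÷ £15,995,282.50 = 1.7691; DFL = £15,995,282.50 ÷ £13,577,782.50 = 1.1780.
DCL = DOL × DFL = 1.7691 × 1.1780 = 2.0840.

2.08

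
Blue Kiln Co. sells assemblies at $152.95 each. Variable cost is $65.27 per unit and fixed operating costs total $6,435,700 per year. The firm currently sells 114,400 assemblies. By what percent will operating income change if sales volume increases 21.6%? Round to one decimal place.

Contribution at this volume is 114,400 × $87.68 = $10,030,592.00.
Subtracting fixed costs: EBIT = $10,030,592.00 − $6,435,700 = $3,594,892.00.
DOL = contribution ÷ EBIT = $10,030,592.00 ÷ $3,594,892.00 = 2.7902.
%ΔEBIT = DOL × %ΔSales = 2.7902 × +21.6% = +60.3%.

+60.3%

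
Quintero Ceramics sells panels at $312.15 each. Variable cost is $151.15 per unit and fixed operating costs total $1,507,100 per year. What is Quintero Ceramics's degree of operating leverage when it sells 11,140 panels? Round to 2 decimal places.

Total contribution margin = 11,140 × $161.00 = $1,793,540.00.
Operating income = contribution − fixed costs = $1,793,540.00 − $1,507,100 = $286,440.00.
Degree of operating leverage = $1,793,540.00 / $286,440.00 = 6.2615.

6.26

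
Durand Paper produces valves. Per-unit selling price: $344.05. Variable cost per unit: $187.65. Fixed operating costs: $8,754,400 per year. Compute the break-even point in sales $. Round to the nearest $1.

CM per unit = $344.05 − $187.65 = $156.40; CM ratio = $156.40 / $344.05 = 0.4546.
Break-even revenue = fixed costs × price ÷ CM = $8,754,400 × $344.05 ÷ $156.40 = $19,258,001.

$19,258,001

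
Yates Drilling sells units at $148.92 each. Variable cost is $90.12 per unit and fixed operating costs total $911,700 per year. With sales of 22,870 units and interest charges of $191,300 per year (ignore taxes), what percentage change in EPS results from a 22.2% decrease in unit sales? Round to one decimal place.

At 22,870 units, contribution = 22,870 × $58.80 = $1,344,756.00.
EBIT = $1,344,756.00 − $911,700 = $433,056.00.
After interest of $191,300.00, pre-tax earnings = $241,756.00.
DCL = total CM / (EBIT − I) = $1,344,756.00 / $241,756.00 = 5.5625.
%ΔEPS = DCL × %ΔSales = 5.5625 × -22.2% = -123.5%.

-123.5%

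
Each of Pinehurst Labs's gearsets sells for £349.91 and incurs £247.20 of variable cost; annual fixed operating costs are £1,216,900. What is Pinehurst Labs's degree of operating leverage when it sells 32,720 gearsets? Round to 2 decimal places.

1.57

Contribution at this volume is 32,720 × £102.71 = £3,360,671.20.
Operating income = contribution − fixed costs = £3,360,671.20 − £1,216,900 = £2,143,771.20.
Degree of operating leverage = £3,360,671.20 / £2,143,771.20 = 1.5676.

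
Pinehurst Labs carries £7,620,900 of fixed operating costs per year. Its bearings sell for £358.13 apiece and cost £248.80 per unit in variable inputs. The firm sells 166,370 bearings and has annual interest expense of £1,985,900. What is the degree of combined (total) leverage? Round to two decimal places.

Contribution at this volume is 166,370 × £109.33 = £18,189,232.10.
Subtracting fixed costs: EBIT = £18,189,232.10 − £7,620,900 = £10,568,332.10. Interest = £1,985,900.00.
DOL = £18,189,232.10 ÷ £10,568,332.10 = 1.7211; DFL = £10,568,332.10 ÷ £8,582,432.10 = 1.2314.
Combined leverage = 1.7211 × 1.2314 = 2.1194.

2.12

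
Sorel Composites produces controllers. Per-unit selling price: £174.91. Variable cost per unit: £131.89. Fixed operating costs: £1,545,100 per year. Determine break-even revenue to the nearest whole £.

£6,282,042

Contribution margin per unit = £174.91 − £131.89 = £43.02, a CM ratio of £43.02 ÷ £174.91 = 0.2460.
Break-even sales = FC ÷ CM ratio = £1,545,100 × £174.91 / £43.02 = £6,282,042.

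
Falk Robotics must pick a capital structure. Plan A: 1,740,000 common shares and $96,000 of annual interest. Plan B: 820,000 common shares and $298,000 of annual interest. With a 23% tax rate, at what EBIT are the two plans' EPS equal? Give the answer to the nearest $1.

At indifference, (EBIT − 96,000)(1 − t)/1,740,000 = (EBIT − 298,000)(1 − t)/820,000.
Cancelling (1 − t) and cross-multiplying: 820,000·(EBIT − 96,000) = 1,740,000·(EBIT − 298,000).
EBIT × (1,740,000 − 820,000) = 298,000 × 1,740,000 − 96,000 × 820,000 = 439,800,000,000, so EBIT = 439,800,000,000 ÷ 920,000 = 478,043.48.

$478,043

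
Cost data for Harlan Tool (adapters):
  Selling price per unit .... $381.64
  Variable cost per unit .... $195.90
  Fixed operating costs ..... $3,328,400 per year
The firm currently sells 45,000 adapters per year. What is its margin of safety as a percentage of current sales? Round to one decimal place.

Each unit contributes $381.64 − $195.90 = $185.74. Break-even units = $3,328,400 ÷ $185.74 = 17,919.67; break-even revenue = 17,919.67 × $381.64 = $6,838,863.87.
Actual sales revenue = 45,000 × $381.64 = $17,173,800.00.
Margin of safety = ($17,173,800.00 − $6,838,863.87) ÷ $17,173,800.00 = 60.2%.

60.2%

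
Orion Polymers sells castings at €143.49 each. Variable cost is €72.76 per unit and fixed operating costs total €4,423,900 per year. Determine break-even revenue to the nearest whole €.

CM per unit = €143.49 − €72.76 = €70.73; CM ratio = €70.73 / €143.49 = 0.4929.
Break-even sales = FC ÷ CM ratio = €4,423,900 × €143.49 / €70.73 = €8,974,769.

€8,974,769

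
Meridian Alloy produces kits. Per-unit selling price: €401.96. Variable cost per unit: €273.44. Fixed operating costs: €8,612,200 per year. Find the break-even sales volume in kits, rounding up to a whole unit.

67,011 kits

Contribution margin per unit = €401.96 − €273.44 = €128.52.
Break-even volume = fixed costs ÷ CM per unit = €8,612,200 ÷ €128.52 = 67,010.58, so 67,011 kits.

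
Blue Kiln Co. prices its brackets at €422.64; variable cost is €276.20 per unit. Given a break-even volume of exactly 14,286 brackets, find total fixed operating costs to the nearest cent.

Unit CM = price − variable cost = €422.64 − €276.20 = €146.44.
Since BE = FC / CM, FC = 14,286 × €146.44 = €2,092,041.84.

€2,092,041.84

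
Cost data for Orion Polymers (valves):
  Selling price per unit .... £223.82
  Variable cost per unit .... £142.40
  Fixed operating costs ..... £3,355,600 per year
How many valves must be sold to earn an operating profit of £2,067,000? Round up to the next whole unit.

66,601 valves

Each unit contributes £223.82 − £142.40 = £81.42.
Need Q such that Q × £81.42 − £3,355,600 = £2,067,000, i.e. Q = £5,422,600 / £81.42 = 66,600.34 → 66,601.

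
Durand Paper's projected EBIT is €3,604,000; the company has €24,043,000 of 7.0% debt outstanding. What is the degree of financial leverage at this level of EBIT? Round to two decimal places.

Interest = €1,683,010.00.
DFL = EBIT ÷ (EBIT − I) = €3,604,000 ÷ (€3,604,000 − €1,683,010.00) = €3,604,000 ÷ €1,920,990.00 = 1.8761.

1.88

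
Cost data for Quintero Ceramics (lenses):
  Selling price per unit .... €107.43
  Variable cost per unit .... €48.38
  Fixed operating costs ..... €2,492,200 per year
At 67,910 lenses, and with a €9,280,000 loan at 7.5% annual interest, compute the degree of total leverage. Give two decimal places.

4.88

Total contribution margin = 67,910 × €59.05 = €4,010,085.50.
Operating income = contribution − fixed costs = €4,010,085.50 − €2,492,200 = €1,517,885.50. Interest = €696,000.00, so EBIT − I = €821,885.50.
Degree of total leverage = total CM / (EBIT − interest) = €4,010,085.50 / €821,885.50 = 4.8791.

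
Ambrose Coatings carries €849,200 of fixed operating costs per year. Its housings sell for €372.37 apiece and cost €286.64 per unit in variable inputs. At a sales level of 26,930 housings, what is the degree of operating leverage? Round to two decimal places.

1.58

At 26,930 units, contribution = 26,930 × €85.73 = €2,308,708.90.
Operating income = contribution − fixed costs = €2,308,708.90 − €849,200 = €1,459,508.90.
Degree of operating leverage = €2,308,708.90 / €1,459,508.90 = 1.5818.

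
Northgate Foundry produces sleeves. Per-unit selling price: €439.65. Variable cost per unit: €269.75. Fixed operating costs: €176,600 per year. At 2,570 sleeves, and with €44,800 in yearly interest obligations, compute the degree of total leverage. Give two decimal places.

2.03

Contribution at this volume is 2,570 × €169.90 = €436,643.00.
Subtracting fixed costs: EBIT = €436,643.00 − €176,600 = €260,043.00. Interest = €44,800.00.
DOL = €436,643.00 ÷ €260,043.00 = 1.6791; DFL = €260,043.00 ÷ €215,243.00 = 1.2081.
Combined leverage = 1.6791 × 1.2081 = 2.0285.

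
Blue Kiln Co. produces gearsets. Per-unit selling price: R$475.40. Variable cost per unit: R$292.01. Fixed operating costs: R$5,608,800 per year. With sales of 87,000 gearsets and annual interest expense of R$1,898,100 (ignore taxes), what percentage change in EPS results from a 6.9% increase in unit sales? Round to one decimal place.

+13.0%

Total contribution margin = 87,000 × R$183.39 = R$15,954,930.00.
Subtracting fixed costs: EBIT = R$15,954,930.00 − R$5,608,800 = R$10,346,130.00.
Interest = R$1,898,100.00, so EBIT − I = R$8,448,030.00.
DCL = total CM / (EBIT − I) = R$15,954,930.00 / R$8,448,030.00 = 1.8886.
%ΔEPS = DCL × %ΔSales = 1.8886 × +6.9% = +13.0%.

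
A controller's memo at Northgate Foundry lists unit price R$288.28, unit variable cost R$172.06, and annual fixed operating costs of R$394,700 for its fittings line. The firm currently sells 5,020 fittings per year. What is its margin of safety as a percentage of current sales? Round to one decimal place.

Each unit contributes R$288.28 − R$172.06 = R$116.22. Break-even units = R$394,700 ÷ R$116.22 = 3,396.15; break-even revenue = 3,396.15 × R$288.28 = R$979,040.75.
Actual sales revenue = 5,020 × R$288.28 = R$1,447,165.60.
Margin of safety = (R$1,447,165.60 − R$979,040.75) ÷ R$1,447,165.60 = 32.3%.

32.3%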